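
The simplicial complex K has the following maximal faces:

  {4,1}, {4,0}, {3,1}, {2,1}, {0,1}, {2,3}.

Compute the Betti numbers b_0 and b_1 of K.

b_0 = 1, b_1 = 2.

Take the total order 0 < 1 < 2 < 3 < 4 on the vertex set. Then K (dimension 1) consists of the simplices:

  0-simplices (5): [0], [1], [2], [3], [4]
  1-simplices (6): [0,1], [0,4], [1,2], [1,3], [1,4], [2,3]

giving chain groups C_0 ≅ Z^5, C_1 ≅ Z^6.

Boundary ∂_1: C_1 → C_0 sends each edge [p,q] (with p < q) to q − p.
As a 5×6 matrix over Z this has rank 4, with invariant factors (1,1,1,1).

Reading off H_k = ker ∂_k / im ∂_{k+1}:

  H_0: rank C_0 − rank ∂_1 = 5 − 4 = 1, and the invariant factors of ∂_1 are all 1, so H_0 ≅ Z.
  H_1: rank ker ∂_1 − rank ∂_2 = (6 − 4) − 0 = 2, and there is no ∂_2, so H_1 ≅ Z^2.

Hence the Betti numbers are b_0 = 1, b_1 = 2.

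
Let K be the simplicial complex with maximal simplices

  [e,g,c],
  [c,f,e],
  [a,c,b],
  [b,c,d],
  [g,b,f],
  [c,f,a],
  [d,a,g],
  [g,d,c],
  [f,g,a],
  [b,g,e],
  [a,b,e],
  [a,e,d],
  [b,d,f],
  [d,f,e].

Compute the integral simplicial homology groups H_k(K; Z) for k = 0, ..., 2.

Order the vertices as a < b < c < d < e < f < g. Listing each simplex with vertices in this order, K has dimension 2 with simplices:

  0-simplices (7): a, b, c, d, e, f, g
  1-simplices (21): ab, ac, ad, ae, af, ag, bc, bd, be, bf, bg, cd, ce, cf, cg, de, df, dg, ef, eg, fg
  2-simplices (14): abc, abe, acf, ade, adg, afg, bcd, bdf, beg, bfg, cdg, cef, ceg, def

Hence C_0 ≅ Z^7, C_1 ≅ Z^21, C_2 ≅ Z^14.

The boundary map ∂_1: C_1 → C_0 sends each edge [p,q] (with p < q) to q − p. For instance
  ∂ag = g − a.
The resulting 7×21 matrix has rank 6, and its Smith normal form has invariant factors (1,1,1,1,1,1).

Boundary ∂_2: C_2 → C_1 acts by ∂[p,q,r] = [q,r] − [p,r] + [p,q]. For instance
  ∂adg = dg − ag + ad,
  ∂def = ef − df + de.
The resulting 21×14 matrix has rank 13, and its Smith normal form has invariant factors (1,1,1,1,1,1,1,1,1,1,1,1,1).

Reading off H_k = ker ∂_k / im ∂_{k+1}:

  H_0: rank C_0 − rank ∂_1 = 7 − 6 = 1, and the invariant factors of ∂_1 are all 1, so H_0 ≅ Z.
  H_1: rank ker ∂_1 − rank ∂_2 = (21 − 6) − 13 = 2, and the invariant factors of ∂_2 are all 1, so H_1 ≅ Z^2.
  H_2: rank ker ∂_2 − rank ∂_3 = (14 − 13) − 0 = 1, and there is no ∂_3, so H_2 ≅ Z.

As a check, the Euler characteristic is 7 − 21 + 14 = 0, which agrees with 1 − 2 + 1 = 0.

H_0 = Z,  H_1 = Z^2,  H_2 = Z.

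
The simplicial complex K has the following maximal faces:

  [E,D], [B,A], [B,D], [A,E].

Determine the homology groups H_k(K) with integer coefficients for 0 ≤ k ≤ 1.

H_0 = Z,  H_1 = Z.

Fix the vertex order A < B < D < E and write every simplex with vertices in increasing order. Then dim K = 1 and the simplices of K are:

  0-simplices (4): A, B, D, E
  1-simplices (4): AB, AE, BD, DE

so the chain groups are C_0 ≅ Z^4, C_1 ≅ Z^4.

The boundary map ∂_1: C_1 → C_0 sends each edge [p,q] (with p < q) to q − p. For instance
  ∂BD = D − B.
The 4×4 boundary matrix has rank 3 and Smith normal form diag(1,1,1).

From H_k ≅ ker(∂_k) / im(∂_{k+1}) we obtain:

  H_0: rank C_0 − rank ∂_1 = 4 − 3 = 1, and the invariant factors of ∂_1 are all 1, so H_0 = Z.
  H_1: rank ker ∂_1 − rank ∂_2 = (4 − 3) − 0 = 1, and there is no ∂_2, so H_1 = Z.

(K is a triangulation of the circle S^1.)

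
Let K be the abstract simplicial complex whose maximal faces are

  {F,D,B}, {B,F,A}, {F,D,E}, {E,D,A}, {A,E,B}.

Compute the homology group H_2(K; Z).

H_2 ≅ 0.

K has 5 vertices, 10 edges, 5 triangles.
rank ∂_2 = 5, rank ∂_3 = 0 ⇒ b_2 = 5 − 5 − 0 = 0. So H_2 ≅ 0.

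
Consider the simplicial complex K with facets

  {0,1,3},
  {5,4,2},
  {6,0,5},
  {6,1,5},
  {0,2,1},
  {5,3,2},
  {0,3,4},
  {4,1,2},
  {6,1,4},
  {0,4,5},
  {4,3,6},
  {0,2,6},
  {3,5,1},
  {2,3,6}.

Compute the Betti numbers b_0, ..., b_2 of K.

We work with the vertex ordering 0 < 1 < 2 < 3 < 4 < 5 < 6. The simplices of K, each written with vertices in increasing order, are:

  0-simplices (7): [0], [1], [2], [3], [4], [5], [6]
  1-simplices (21): [0,1], [0,2], [0,3], [0,4], [0,5], [0,6], [1,2], [1,3], [1,4], [1,5], [1,6], [2,3], [2,4], [2,5], [2,6], [3,4], [3,5], [3,6], [4,5], [4,6], [5,6]
  2-simplices (14): [0,1,2], [0,1,3], [0,2,6], [0,3,4], [0,4,5], [0,5,6], [1,2,4], [1,3,5], [1,4,6], [1,5,6], [2,3,5], [2,3,6], [2,4,5], [3,4,6]

so the chain groups are C_0 ≅ Z^7, C_1 ≅ Z^21, C_2 ≅ Z^14.

Boundary ∂_1: C_1 → C_0 is given by ∂[p,q] = [q] − [p].
The resulting 7×21 matrix has rank 6, and its Smith normal form has invariant factors (1,1,1,1,1,1).

The boundary map ∂_2: C_2 → C_1 acts by ∂[p,q,r] = [q,r] − [p,r] + [p,q]. For instance
  ∂[0,4,5] = [4,5] − [0,5] + [0,4],
  ∂[2,4,5] = [4,5] − [2,5] + [2,4].
This gives a 21×14 integer matrix of rank 13; reducing to Smith normal form yields diagonal entries (1,1,1,1,1,1,1,1,1,1,1,1,1).

Reading off H_k = ker ∂_k / im ∂_{k+1}:

  H_0: rank C_0 − rank ∂_1 = 7 − 6 = 1, and the invariant factors of ∂_1 are all 1, so H_0 ≅ Z.
  H_1: rank ker ∂_1 − rank ∂_2 = (21 − 6) − 13 = 2, and the invariant factors of ∂_2 are all 1, so H_1 ≅ Z^2.
  H_2: rank ker ∂_2 − rank ∂_3 = (14 − 13) − 0 = 1, and there is no ∂_3, so H_2 ≅ Z.

(K is a triangulation of the torus T^2.)

Hence the Betti numbers are b_0 = 1, b_1 = 2, b_2 = 1.

b_0 = 1, b_1 = 2, b_2 = 1.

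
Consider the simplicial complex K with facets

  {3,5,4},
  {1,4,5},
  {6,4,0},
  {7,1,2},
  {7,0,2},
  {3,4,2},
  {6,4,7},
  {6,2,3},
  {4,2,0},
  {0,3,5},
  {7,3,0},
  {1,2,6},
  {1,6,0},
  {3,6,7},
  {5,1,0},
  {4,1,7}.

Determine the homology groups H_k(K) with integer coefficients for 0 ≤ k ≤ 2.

H_0 = Z,  H_1 = Z^2,  H_2 = Z.

We work with the vertex ordering 0 < 1 < 2 < 3 < 4 < 5 < 6 < 7. The simplices of K, each written with vertices in increasing order, are:

  0-simplices (8): [0], [1], [2], [3], [4], [5], [6], [7]
  1-simplices (24): (24 of them)
  2-simplices (16): [0,1,5], [0,1,6], [0,2,4], [0,2,7], [0,3,5], [0,3,7], [0,4,6], [1,2,6], [1,2,7], [1,4,5], [1,4,7], [2,3,4], [2,3,6], [3,4,5], [3,6,7], [4,6,7]

giving chain groups C_0 ≅ Z^8, C_1 ≅ Z^24, C_2 ≅ Z^16.

Boundary ∂_1: C_1 → C_0 maps an edge to its endpoints' difference, ∂[p,q] = q − p.
The 8×24 boundary matrix has rank 7 and Smith normal form diag(1,1,1,1,1,1,1).

∂_2: C_2 → C_1 maps a triangle to the signed sum of its edges. For instance
  ∂[0,1,6] = [1,6] − [0,6] + [0,1],
  ∂[2,3,4] = [3,4] − [2,4] + [2,3].
As a 24×16 matrix over Z this has rank 15, with invariant factors (1,1,1,1,1,1,1,1,1,1,1,1,1,1,1).

Computing H_k = (kernel of ∂_k) / (image of ∂_{k+1}):

  H_0: rank C_0 − rank ∂_1 = 8 − 7 = 1, and the invariant factors of ∂_1 are all 1, so H_0 = Z.
  H_1: rank ker ∂_1 − rank ∂_2 = (24 − 7) − 15 = 2, and the invariant factors of ∂_2 are all 1, so H_1 = Z^2.
  H_2: rank ker ∂_2 − rank ∂_3 = (16 − 15) − 0 = 1, and there is no ∂_3, so H_2 = Z.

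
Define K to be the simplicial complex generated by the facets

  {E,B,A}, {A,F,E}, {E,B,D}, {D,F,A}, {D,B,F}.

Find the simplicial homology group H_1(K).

H_1 = Z.

We work with the vertex ordering A < B < D < E < F. The simplices of K, each written with vertices in increasing order, are:

  0-simplices (5): A, B, D, E, F
  1-simplices (10): AB, AD, AE, AF, BD, BE, BF, DE, DF, EF
  2-simplices (5): ABE, ADF, AEF, BDE, BDF

Hence C_0 ≅ Z^5, C_1 ≅ Z^10, C_2 ≅ Z^5.

∂_1: C_1 → C_0 maps an edge to its endpoints' difference, ∂[p,q] = q − p.
This gives a 5×10 integer matrix of rank 4; reducing to Smith normal form yields diagonal entries (1,1,1,1).

Boundary ∂_2: C_2 → C_1 acts by ∂[p,q,r] = [q,r] − [p,r] + [p,q]. For instance
  ∂BDE = DE − BE + BD,
  ∂AEF = EF − AF + AE.
As a 10×5 matrix over Z this has rank 5, with invariant factors (1,1,1,1,1).

Now H_k = ker ∂_k / im ∂_{k+1}, so:

  H_1: rank ker ∂_1 − rank ∂_2 = (10 − 4) − 5 = 1, and the invariant factors of ∂_2 are all 1, so H_1 ≅ Z.

(K is a triangulation of the Möbius band.)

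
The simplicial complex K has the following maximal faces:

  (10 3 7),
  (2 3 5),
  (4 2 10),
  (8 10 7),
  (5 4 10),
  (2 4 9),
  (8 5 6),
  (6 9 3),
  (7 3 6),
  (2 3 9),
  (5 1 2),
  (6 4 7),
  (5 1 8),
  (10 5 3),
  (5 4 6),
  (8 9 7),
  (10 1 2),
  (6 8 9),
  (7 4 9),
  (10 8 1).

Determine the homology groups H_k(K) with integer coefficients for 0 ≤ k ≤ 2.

We work with the vertex ordering 1 < 2 < 3 < 4 < 5 < 6 < 7 < 8 < 9 < 10. The simplices of K, each written with vertices in increasing order, are:

  0-simplices (10): [1], [2], [3], [4], [5], [6], [7], [8], [9], [10]
  1-simplices (30): (30 of them)
  2-simplices (20): (20 of them)

giving chain groups C_0 ≅ Z^10, C_1 ≅ Z^30, C_2 ≅ Z^20.

∂_1: C_1 → C_0 sends each edge [p,q] (with p < q) to q − p.
This gives a 10×30 integer matrix of rank 9; reducing to Smith normal form yields diagonal entries (1,1,1,1,1,1,1,1,1).

∂_2: C_2 → C_1 acts by ∂[p,q,r] = [q,r] − [p,r] + [p,q]. For instance
  ∂[4,5,10] = [5,10] − [4,10] + [4,5],
  ∂[3,6,7] = [6,7] − [3,7] + [3,6].
The 30×20 boundary matrix has rank 20 and Smith normal form diag(1,1,1,1,1,1,1,1,1,1,1,1,1,1,1,1,1,1,1,2).

Computing H_k = (kernel of ∂_k) / (image of ∂_{k+1}):

  H_0: rank C_0 − rank ∂_1 = 10 − 9 = 1, and the invariant factors of ∂_1 are all 1, so H_0 = Z.
  H_1: rank ker ∂_1 − rank ∂_2 = (30 − 9) − 20 = 1, and ∂_2 has invariant factor 2 > 1, so H_1 = Z × Z/2.
  H_2: rank ker ∂_2 − rank ∂_3 = (20 − 20) − 0 = 0, and there is no ∂_3, so H_2 = 0.

H_0 = Z,  H_1 = Z × Z/2,  H_2 = 0.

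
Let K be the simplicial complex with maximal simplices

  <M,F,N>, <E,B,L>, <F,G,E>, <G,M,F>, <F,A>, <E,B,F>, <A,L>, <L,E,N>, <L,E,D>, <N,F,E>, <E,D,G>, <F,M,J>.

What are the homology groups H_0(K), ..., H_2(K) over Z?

H_0 = Z,  H_1 = Z,  H_2 = 0.

Order the vertices as A < B < D < E < F < G < J < L < M < N. Listing each simplex with vertices in this order, K has dimension 2 with simplices:

  0-simplices (10): A, B, D, E, F, G, J, L, M, N
  1-simplices (20): AF, AL, BE, BF, BL, DE, DG, DL, EF, EG, EL, EN, FG, FJ, FM, FN, GM, JM, LN, MN
  2-simplices (10): BEF, BEL, DEG, DEL, EFG, EFN, ELN, FGM, FJM, FMN

Hence C_0 ≅ Z^10, C_1 ≅ Z^20, C_2 ≅ Z^10.

∂_1: C_1 → C_0 sends each edge [p,q] (with p < q) to q − p.
The resulting 10×20 matrix has rank 9, and its Smith normal form has invariant factors (1,1,1,1,1,1,1,1,1).

The boundary map ∂_2: C_2 → C_1 maps a triangle to the signed sum of its edges. For instance
  ∂ELN = LN − EN + EL,
  ∂BEL = EL − BL + BE.
The resulting 20×10 matrix has rank 10, and its Smith normal form has invariant factors (1,1,1,1,1,1,1,1,1,1).

From H_k ≅ ker(∂_k) / im(∂_{k+1}) we obtain:

  H_0: rank C_0 − rank ∂_1 = 10 − 9 = 1, and the invariant factors of ∂_1 are all 1, so H_0 ≅ Z.
  H_1: rank ker ∂_1 − rank ∂_2 = (20 − 9) − 10 = 1, and the invariant factors of ∂_2 are all 1, so H_1 ≅ Z.
  H_2: rank ker ∂_2 − rank ∂_3 = (10 − 10) − 0 = 0, and there is no ∂_3, so H_2 ≅ 0.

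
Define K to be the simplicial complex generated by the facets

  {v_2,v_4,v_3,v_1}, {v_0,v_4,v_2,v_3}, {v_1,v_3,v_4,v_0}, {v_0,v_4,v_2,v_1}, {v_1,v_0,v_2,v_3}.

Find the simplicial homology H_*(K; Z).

Fix the vertex order v_0 < v_1 < v_2 < v_3 < v_4 and write every simplex with vertices in increasing order. Then dim K = 3 and the simplices of K are:

  0-simplices (5): [v_0], [v_1], [v_2], [v_3], [v_4]
  1-simplices (10): [v_0,v_1], [v_0,v_2], [v_0,v_3], [v_0,v_4], [v_1,v_2], [v_1,v_3], [v_1,v_4], [v_2,v_3], [v_2,v_4], [v_3,v_4]
  2-simplices (10): [v_0,v_1,v_2], [v_0,v_1,v_3], [v_0,v_1,v_4], [v_0,v_2,v_3], [v_0,v_2,v_4], [v_0,v_3,v_4], [v_1,v_2,v_3], [v_1,v_2,v_4], [v_1,v_3,v_4], [v_2,v_3,v_4]
  3-simplices (5): [v_0,v_1,v_2,v_3], [v_0,v_1,v_2,v_4], [v_0,v_1,v_3,v_4], [v_0,v_2,v_3,v_4], [v_1,v_2,v_3,v_4]

Hence C_0 ≅ Z^5, C_1 ≅ Z^10, C_2 ≅ Z^10, C_3 ≅ Z^5.

The boundary map ∂_1: C_1 → C_0 maps an edge to its endpoints' difference, ∂[p,q] = q − p. For instance
  ∂[v_0,v_3] = [v_3] − [v_0].
The resulting 5×10 matrix has rank 4, and its Smith normal form has invariant factors (1,1,1,1).

Boundary ∂_2: C_2 → C_1 sends each 2-simplex [p,q,r] to [q,r] − [p,r] + [p,q]. For instance
  ∂[v_0,v_2,v_4] = [v_2,v_4] − [v_0,v_4] + [v_0,v_2],
  ∂[v_0,v_3,v_4] = [v_3,v_4] − [v_0,v_4] + [v_0,v_3].
The resulting 10×10 matrix has rank 6, and its Smith normal form has invariant factors (1,1,1,1,1,1).

∂_3: C_3 → C_2 sends each 3-simplex σ to the alternating sum Σ_i (−1)^i (σ with its i-th vertex removed). For instance
  ∂[v_0,v_1,v_2,v_3] = [v_1,v_2,v_3] − [v_0,v_2,v_3] + [v_0,v_1,v_3] − [v_0,v_1,v_2],
  ∂[v_0,v_1,v_3,v_4] = [v_1,v_3,v_4] − [v_0,v_3,v_4] + [v_0,v_1,v_4] − [v_0,v_1,v_3].
The 10×5 boundary matrix has rank 4 and Smith normal form diag(1,1,1,1).

Computing H_k = (kernel of ∂_k) / (image of ∂_{k+1}):

  H_0: rank C_0 − rank ∂_1 = 5 − 4 = 1, and the invariant factors of ∂_1 are all 1, so H_0 ≅ Z.
  H_1: rank ker ∂_1 − rank ∂_2 = (10 − 4) − 6 = 0, and the invariant factors of ∂_2 are all 1, so H_1 ≅ 0.
  H_2: rank ker ∂_2 − rank ∂_3 = (10 − 6) − 4 = 0, and the invariant factors of ∂_3 are all 1, so H_2 ≅ 0.
  H_3: rank ker ∂_3 − rank ∂_4 = (5 − 4) − 0 = 1, and there is no ∂_4, so H_3 ≅ Z.

H_0 = Z,  H_1 = 0,  H_2 = 0,  H_3 = Z.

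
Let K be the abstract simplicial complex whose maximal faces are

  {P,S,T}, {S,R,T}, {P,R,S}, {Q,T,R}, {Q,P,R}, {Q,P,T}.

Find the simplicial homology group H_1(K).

Fix the vertex order P < Q < R < S < T and write every simplex with vertices in increasing order. Then dim K = 2 and the simplices of K are:

  0-simplices (5): P, Q, R, S, T
  1-simplices (9): PQ, PR, PS, PT, QR, QT, RS, RT, ST
  2-simplices (6): PQR, PQT, PRS, PST, QRT, RST

Hence C_0 ≅ Z^5, C_1 ≅ Z^9, C_2 ≅ Z^6.

Boundary ∂_1: C_1 → C_0 sends each edge [p,q] (with p < q) to q − p. For instance
  ∂RS = S − R.
The resulting 5×9 matrix has rank 4, and its Smith normal form has invariant factors (1,1,1,1).

∂_2: C_2 → C_1 acts by ∂[p,q,r] = [q,r] − [p,r] + [p,q]. For instance
  ∂PQT = QT − PT + PQ,
  ∂RST = ST − RT + RS.
This gives a 9×6 integer matrix of rank 5; reducing to Smith normal form yields diagonal entries (1,1,1,1,1).

Reading off H_k = ker ∂_k / im ∂_{k+1}:

  H_1: rank ker ∂_1 − rank ∂_2 = (9 − 4) − 5 = 0, and the invariant factors of ∂_2 are all 1, so H_1 = 0.

H_1 = 0.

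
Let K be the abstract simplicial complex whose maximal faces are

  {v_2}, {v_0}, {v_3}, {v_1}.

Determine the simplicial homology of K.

Order the vertices as v_0 < v_1 < v_2 < v_3. Listing each simplex with vertices in this order, K has dimension 0 with simplices:

  0-simplices (4): [v_0], [v_1], [v_2], [v_3]

giving chain groups C_0 ≅ Z^4.

Now H_k = ker ∂_k / im ∂_{k+1}, so:

  H_0: rank C_0 − rank ∂_1 = 4 − 0 = 4, and there is no ∂_1, so H_0 = Z^4.

H_0 = Z^4.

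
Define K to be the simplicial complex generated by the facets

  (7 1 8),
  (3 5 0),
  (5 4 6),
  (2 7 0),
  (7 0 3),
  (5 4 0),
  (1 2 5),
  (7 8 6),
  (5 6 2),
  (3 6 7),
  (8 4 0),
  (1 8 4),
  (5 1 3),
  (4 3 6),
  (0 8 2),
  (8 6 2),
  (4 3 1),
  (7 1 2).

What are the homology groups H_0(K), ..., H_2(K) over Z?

H_0 ≅ Z,  H_1 ≅ Z ⊕ Z_2,  H_2 = 0.

K has 9 vertices, 27 edges, 18 triangles.
rank ∂_0 = 0, rank ∂_1 = 8 ⇒ b_0 = 9 − 0 − 8 = 1; all invariant factors of ∂_1 are 1 so no torsion. So H_0 ≅ Z.
rank ∂_1 = 8, rank ∂_2 = 18 ⇒ b_1 = 27 − 8 − 18 = 1; ∂_2 has invariant factor(s) [2] giving torsion. So H_1 ≅ Z ⊕ Z_2.
rank ∂_2 = 18, rank ∂_3 = 0 ⇒ b_2 = 18 − 18 − 0 = 0. So H_2 ≅ 0.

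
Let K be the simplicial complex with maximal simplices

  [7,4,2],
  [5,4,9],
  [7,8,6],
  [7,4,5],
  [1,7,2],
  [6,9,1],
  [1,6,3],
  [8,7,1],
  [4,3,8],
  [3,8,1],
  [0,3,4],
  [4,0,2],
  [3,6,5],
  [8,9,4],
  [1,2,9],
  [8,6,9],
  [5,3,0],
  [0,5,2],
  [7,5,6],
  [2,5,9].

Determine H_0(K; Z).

H_0 ≅ Z.

Order the vertices as 0 < 1 < 2 < 3 < 4 < 5 < 6 < 7 < 8 < 9. Listing each simplex with vertices in this order, K has dimension 2 with simplices:

  0-simplices (10): [0], [1], [2], [3], [4], [5], [6], [7], [8], [9]
  1-simplices (30): (30 of them)
  2-simplices (20): (20 of them)

Hence C_0 ≅ Z^10, C_1 ≅ Z^30, C_2 ≅ Z^20.

∂_1: C_1 → C_0 maps an edge to its endpoints' difference, ∂[p,q] = q − p. For instance
  ∂[7,8] = [8] − [7].
As a 10×30 matrix over Z this has rank 9, with invariant factors (1,1,1,1,1,1,1,1,1).

The boundary map ∂_2: C_2 → C_1 acts by ∂[p,q,r] = [q,r] − [p,r] + [p,q]. For instance
  ∂[1,2,7] = [2,7] − [1,7] + [1,2],
  ∂[6,7,8] = [7,8] − [6,8] + [6,7].
The resulting 30×20 matrix has rank 20, and its Smith normal form has invariant factors (1,1,1,1,1,1,1,1,1,1,1,1,1,1,1,1,1,1,1,2).

Now H_k = ker ∂_k / im ∂_{k+1}, so:

  H_0: rank C_0 − rank ∂_1 = 10 − 9 = 1, and the invariant factors of ∂_1 are all 1, so H_0 = Z.

(K is a triangulation of the Klein bottle.)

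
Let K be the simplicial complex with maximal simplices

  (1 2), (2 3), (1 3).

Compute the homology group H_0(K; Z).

Fix the vertex order 1 < 2 < 3 and write every simplex with vertices in increasing order. Then dim K = 1 and the simplices of K are:

  0-simplices (3): [1], [2], [3]
  1-simplices (3): [1,2], [1,3], [2,3]

Hence C_0 ≅ Z^3, C_1 ≅ Z^3.

Boundary ∂_1: C_1 → C_0 is given by ∂[p,q] = [q] − [p].
This gives a 3×3 integer matrix of rank 2; reducing to Smith normal form yields diagonal entries (1,1).

Reading off H_k = ker ∂_k / im ∂_{k+1}:

  H_0: rank C_0 − rank ∂_1 = 3 − 2 = 1, and the invariant factors of ∂_1 are all 1, so H_0 ≅ Z.

H_0 ≅ Z.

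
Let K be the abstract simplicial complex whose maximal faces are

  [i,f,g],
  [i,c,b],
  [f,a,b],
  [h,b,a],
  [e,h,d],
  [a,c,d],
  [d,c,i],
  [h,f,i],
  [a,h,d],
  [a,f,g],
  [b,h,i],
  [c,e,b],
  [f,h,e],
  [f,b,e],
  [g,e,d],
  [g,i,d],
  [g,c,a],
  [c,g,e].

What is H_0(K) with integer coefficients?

H_0 = Z.

We work with the vertex ordering a < b < c < d < e < f < g < h < i. The simplices of K, each written with vertices in increasing order, are:

  0-simplices (9): a, b, c, d, e, f, g, h, i
  1-simplices (27): ab, ac, ad, af, ag, ah, bc, be, bf, bh, bi, cd, ce, cg, ci, de, dg, dh, di, ef, eg, eh, fg, fh, fi, gi, hi
  2-simplices (18): abf, abh, acd, acg, adh, afg, bce, bci, bef, bhi, cdi, ceg, deg, deh, dgi, efh, fgi, fhi

so the chain groups are C_0 ≅ Z^9, C_1 ≅ Z^27, C_2 ≅ Z^18.

∂_1: C_1 → C_0 is given by ∂[p,q] = [q] − [p]. For instance
  ∂bf = f − b.
The resulting 9×27 matrix has rank 8, and its Smith normal form has invariant factors (1,1,1,1,1,1,1,1).

Boundary ∂_2: C_2 → C_1 acts by ∂[p,q,r] = [q,r] − [p,r] + [p,q]. For instance
  ∂bef = ef − bf + be,
  ∂bce = ce − be + bc.
This gives a 27×18 integer matrix of rank 18; reducing to Smith normal form yields diagonal entries (1,1,1,1,1,1,1,1,1,1,1,1,1,1,1,1,1,2).

Now H_k = ker ∂_k / im ∂_{k+1}, so:

  H_0: rank C_0 − rank ∂_1 = 9 − 8 = 1, and the invariant factors of ∂_1 are all 1, so H_0 = Z.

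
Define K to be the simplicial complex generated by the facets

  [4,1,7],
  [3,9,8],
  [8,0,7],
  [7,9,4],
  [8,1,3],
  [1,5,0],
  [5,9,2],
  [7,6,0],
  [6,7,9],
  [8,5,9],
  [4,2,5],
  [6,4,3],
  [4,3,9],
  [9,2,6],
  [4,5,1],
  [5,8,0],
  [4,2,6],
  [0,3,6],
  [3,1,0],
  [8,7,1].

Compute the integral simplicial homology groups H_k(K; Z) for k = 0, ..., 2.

Fix the vertex order 0 < 1 < 2 < 3 < 4 < 5 < 6 < 7 < 8 < 9 and write every simplex with vertices in increasing order. Then dim K = 2 and the simplices of K are:

  0-simplices (10): [0], [1], [2], [3], [4], [5], [6], [7], [8], [9]
  1-simplices (30): (30 of them)
  2-simplices (20): (20 of them)

giving chain groups C_0 ≅ Z^10, C_1 ≅ Z^30, C_2 ≅ Z^20.

Boundary ∂_1: C_1 → C_0 maps an edge to its endpoints' difference, ∂[p,q] = q − p.
The 10×30 boundary matrix has rank 9 and Smith normal form diag(1,1,1,1,1,1,1,1,1).

The boundary map ∂_2: C_2 → C_1 sends each 2-simplex [p,q,r] to [q,r] − [p,r] + [p,q]. For instance
  ∂[0,1,5] = [1,5] − [0,5] + [0,1],
  ∂[1,4,5] = [4,5] − [1,5] + [1,4].
As a 30×20 matrix over Z this has rank 20, with invariant factors (1,1,1,1,1,1,1,1,1,1,1,1,1,1,1,1,1,1,1,2).

From H_k ≅ ker(∂_k) / im(∂_{k+1}) we obtain:

  H_0: rank C_0 − rank ∂_1 = 10 − 9 = 1, and the invariant factors of ∂_1 are all 1, so H_0 = Z.
  H_1: rank ker ∂_1 − rank ∂_2 = (30 − 9) − 20 = 1, and ∂_2 has invariant factor 2 > 1, so H_1 = Z ⊕ Z/2.
  H_2: rank ker ∂_2 − rank ∂_3 = (20 − 20) − 0 = 0, and there is no ∂_3, so H_2 = 0.

As a check, the Euler characteristic is 10 − 30 + 20 = 0, which agrees with 1 − 1 + 0 = 0.

H_0 ≅ Z,  H_1 ≅ Z ⊕ Z/2,  H_2 = 0.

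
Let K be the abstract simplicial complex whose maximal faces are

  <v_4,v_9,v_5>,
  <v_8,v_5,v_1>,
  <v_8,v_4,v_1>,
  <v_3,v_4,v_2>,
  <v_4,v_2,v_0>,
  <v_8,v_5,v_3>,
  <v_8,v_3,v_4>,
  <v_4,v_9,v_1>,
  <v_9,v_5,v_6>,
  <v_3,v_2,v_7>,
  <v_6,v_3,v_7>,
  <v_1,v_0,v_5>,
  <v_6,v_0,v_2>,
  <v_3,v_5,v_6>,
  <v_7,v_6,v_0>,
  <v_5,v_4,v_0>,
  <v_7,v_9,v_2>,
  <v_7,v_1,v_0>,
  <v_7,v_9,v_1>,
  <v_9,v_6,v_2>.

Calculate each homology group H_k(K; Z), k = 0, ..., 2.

Order the vertices as v_0 < v_1 < v_2 < v_3 < v_4 < v_5 < v_6 < v_7 < v_8 < v_9. Listing each simplex with vertices in this order, K has dimension 2 with simplices:

  0-simplices (10): [v_0], [v_1], [v_2], [v_3], [v_4], [v_5], [v_6], [v_7], [v_8], [v_9]
  1-simplices (30): (30 of them)
  2-simplices (20): (20 of them)

so the chain groups are C_0 ≅ Z^10, C_1 ≅ Z^30, C_2 ≅ Z^20.

∂_1: C_1 → C_0 is given by ∂[p,q] = [q] − [p].
The resulting 10×30 matrix has rank 9, and its Smith normal form has invariant factors (1,1,1,1,1,1,1,1,1).

Boundary ∂_2: C_2 → C_1 maps a triangle to the signed sum of its edges. For instance
  ∂[v_4,v_5,v_9] = [v_5,v_9] − [v_4,v_9] + [v_4,v_5],
  ∂[v_2,v_3,v_4] = [v_3,v_4] − [v_2,v_4] + [v_2,v_3].
The resulting 30×20 matrix has rank 20, and its Smith normal form has invariant factors (1,1,1,1,1,1,1,1,1,1,1,1,1,1,1,1,1,1,1,2).

Computing H_k = (kernel of ∂_k) / (image of ∂_{k+1}):

  H_0: rank C_0 − rank ∂_1 = 10 − 9 = 1, and the invariant factors of ∂_1 are all 1, so H_0 ≅ Z.
  H_1: rank ker ∂_1 − rank ∂_2 = (30 − 9) − 20 = 1, and ∂_2 has invariant factor 2 > 1, so H_1 ≅ Z ⊕ Z/2Z.
  H_2: rank ker ∂_2 − rank ∂_3 = (20 − 20) − 0 = 0, and there is no ∂_3, so H_2 ≅ 0.

As a check, the Euler characteristic is 10 − 30 + 20 = 0, which agrees with 1 − 1 + 0 = 0.

H_0 = Z,  H_1 = Z ⊕ Z/2Z,  H_2 = 0.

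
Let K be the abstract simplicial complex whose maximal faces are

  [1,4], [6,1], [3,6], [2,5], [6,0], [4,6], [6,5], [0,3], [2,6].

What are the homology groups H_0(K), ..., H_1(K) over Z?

H_0 ≅ Z,  H_1 ≅ Z^3.

K has 7 vertices, 9 edges.
rank ∂_0 = 0, rank ∂_1 = 6 ⇒ b_0 = 7 − 0 − 6 = 1; all invariant factors of ∂_1 are 1 so no torsion. So H_0 ≅ Z.
rank ∂_1 = 6, rank ∂_2 = 0 ⇒ b_1 = 9 − 6 − 0 = 3. So H_1 ≅ Z^3.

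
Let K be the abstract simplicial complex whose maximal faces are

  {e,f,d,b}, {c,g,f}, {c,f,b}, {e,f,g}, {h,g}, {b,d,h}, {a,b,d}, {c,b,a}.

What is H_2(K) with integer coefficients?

H_2 ≅ 0.

Take the total order a < b < c < d < e < f < g < h on the vertex set. Then K (dimension 3) consists of the simplices:

  0-simplices (8): a, b, c, d, e, f, g, h
  1-simplices (17): ab, ac, ad, bc, bd, be, bf, bh, cf, cg, de, df, dh, ef, eg, fg, gh
  2-simplices (10): abc, abd, bcf, bde, bdf, bdh, bef, cfg, def, efg
  3-simplices (1): bdef

giving chain groups C_0 ≅ Z^8, C_1 ≅ Z^17, C_2 ≅ Z^10, C_3 ≅ Z^1.

The boundary map ∂_1: C_1 → C_0 maps an edge to its endpoints' difference, ∂[p,q] = q − p.
The resulting 8×17 matrix has rank 7, and its Smith normal form has invariant factors (1,1,1,1,1,1,1).

The boundary map ∂_2: C_2 → C_1 acts by ∂[p,q,r] = [q,r] − [p,r] + [p,q]. For instance
  ∂bdh = dh − bh + bd,
  ∂bcf = cf − bf + bc.
The 17×10 boundary matrix has rank 9 and Smith normal form diag(1,1,1,1,1,1,1,1,1).

∂_3: C_3 → C_2 sends each 3-simplex σ to the alternating sum Σ_i (−1)^i (σ with its i-th vertex removed). For instance
  ∂bdef = def − bef + bdf − bde.
The resulting 10×1 matrix has rank 1, and its Smith normal form has invariant factors (1).

From H_k ≅ ker(∂_k) / im(∂_{k+1}) we obtain:

  H_2: rank ker ∂_2 − rank ∂_3 = (10 − 9) − 1 = 0, and the invariant factors of ∂_3 are all 1, so H_2 ≅ 0.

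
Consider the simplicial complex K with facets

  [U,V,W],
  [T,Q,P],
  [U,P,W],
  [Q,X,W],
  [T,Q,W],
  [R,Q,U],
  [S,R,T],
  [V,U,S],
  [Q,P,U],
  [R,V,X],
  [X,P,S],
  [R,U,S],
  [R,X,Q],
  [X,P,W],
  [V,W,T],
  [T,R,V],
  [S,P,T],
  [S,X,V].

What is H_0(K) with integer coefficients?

Take the total order P < Q < R < S < T < U < V < W < X on the vertex set. Then K (dimension 2) consists of the simplices:

  0-simplices (9): P, Q, R, S, T, U, V, W, X
  1-simplices (27): PQ, PS, PT, PU, PW, PX, QR, QT, QU, QW, QX, RS, RT, RU, RV, RX, ST, SU, SV, SX, TV, TW, UV, UW, VW, VX, WX
  2-simplices (18): PQT, PQU, PST, PSX, PUW, PWX, QRU, QRX, QTW, QWX, RST, RSU, RTV, RVX, SUV, SVX, TVW, UVW

so the chain groups are C_0 ≅ Z^9, C_1 ≅ Z^27, C_2 ≅ Z^18.

The boundary map ∂_1: C_1 → C_0 sends each edge [p,q] (with p < q) to q − p. For instance
  ∂UW = W − U.
The 9×27 boundary matrix has rank 8 and Smith normal form diag(1,1,1,1,1,1,1,1).

∂_2: C_2 → C_1 maps a triangle to the signed sum of its edges. For instance
  ∂PST = ST − PT + PS,
  ∂QTW = TW − QW + QT.
As a 27×18 matrix over Z this has rank 18, with invariant factors (1,1,1,1,1,1,1,1,1,1,1,1,1,1,1,1,1,2).

Computing H_k = (kernel of ∂_k) / (image of ∂_{k+1}):

  H_0: rank C_0 − rank ∂_1 = 9 − 8 = 1, and the invariant factors of ∂_1 are all 1, so H_0 = Z.

H_0 = Z.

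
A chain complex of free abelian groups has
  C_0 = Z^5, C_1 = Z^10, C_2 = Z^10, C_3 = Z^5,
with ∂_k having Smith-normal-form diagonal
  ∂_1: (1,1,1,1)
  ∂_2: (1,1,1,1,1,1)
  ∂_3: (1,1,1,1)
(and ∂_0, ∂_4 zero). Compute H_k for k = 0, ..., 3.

H_0: b_0 = 5 − 0 − 4 = 1; torsion from ∂_1 factors > 1: none. So H_0 ≅ Z.
H_1: b_1 = 10 − 4 − 6 = 0; torsion from ∂_2 factors > 1: none. So H_1 ≅ 0.
H_2: b_2 = 10 − 6 − 4 = 0; torsion from ∂_3 factors > 1: none. So H_2 ≅ 0.
H_3: b_3 = 5 − 4 − 0 = 1; torsion from ∂_4 factors > 1: none. So H_3 ≅ Z.

H_0 ≅ Z,  H_1 = 0,  H_2 = 0,  H_3 ≅ Z.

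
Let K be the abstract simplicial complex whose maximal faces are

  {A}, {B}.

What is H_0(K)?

K has 2 vertices.
rank ∂_0 = 0, rank ∂_1 = 0 ⇒ b_0 = 2 − 0 − 0 = 2. So H_0 = Z^2.

H_0 = Z^2.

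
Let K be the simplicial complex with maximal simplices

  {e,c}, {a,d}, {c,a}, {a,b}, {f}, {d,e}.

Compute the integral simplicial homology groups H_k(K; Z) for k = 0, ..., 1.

H_0 = Z^2,  H_1 = Z.

Take the total order a < b < c < d < e < f on the vertex set. Then K (dimension 1) consists of the simplices:

  0-simplices (6): a, b, c, d, e, f
  1-simplices (5): ab, ac, ad, ce, de

so the chain groups are C_0 ≅ Z^6, C_1 ≅ Z^5.

Boundary ∂_1: C_1 → C_0 sends each edge [p,q] (with p < q) to q − p. For instance
  ∂ab = b − a.
The 6×5 boundary matrix has rank 4 and Smith normal form diag(1,1,1,1).

Computing H_k = (kernel of ∂_k) / (image of ∂_{k+1}):

  H_0: rank C_0 − rank ∂_1 = 6 − 4 = 2, and the invariant factors of ∂_1 are all 1, so H_0 ≅ Z^2.
  H_1: rank ker ∂_1 − rank ∂_2 = (5 − 4) − 0 = 1, and there is no ∂_2, so H_1 ≅ Z.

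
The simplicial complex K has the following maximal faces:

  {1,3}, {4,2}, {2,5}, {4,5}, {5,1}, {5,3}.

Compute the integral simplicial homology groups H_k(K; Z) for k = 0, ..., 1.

H_0 = Z,  H_1 = Z^2.

K has 5 vertices, 6 edges.
rank ∂_0 = 0, rank ∂_1 = 4 ⇒ b_0 = 5 − 0 − 4 = 1; all invariant factors of ∂_1 are 1 so no torsion. So H_0 = Z.
rank ∂_1 = 4, rank ∂_2 = 0 ⇒ b_1 = 6 − 4 − 0 = 2. So H_1 = Z^2.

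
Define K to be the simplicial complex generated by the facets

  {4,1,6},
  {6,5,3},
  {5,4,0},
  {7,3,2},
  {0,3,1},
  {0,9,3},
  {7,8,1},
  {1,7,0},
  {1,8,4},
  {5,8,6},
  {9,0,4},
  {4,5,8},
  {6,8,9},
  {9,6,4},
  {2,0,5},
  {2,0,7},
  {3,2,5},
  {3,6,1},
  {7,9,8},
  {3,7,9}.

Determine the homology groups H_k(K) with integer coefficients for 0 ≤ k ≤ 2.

We work with the vertex ordering 0 < 1 < 2 < 3 < 4 < 5 < 6 < 7 < 8 < 9. The simplices of K, each written with vertices in increasing order, are:

  0-simplices (10): [0], [1], [2], [3], [4], [5], [6], [7], [8], [9]
  1-simplices (30): (30 of them)
  2-simplices (20): (20 of them)

Hence C_0 ≅ Z^10, C_1 ≅ Z^30, C_2 ≅ Z^20.

∂_1: C_1 → C_0 sends each edge [p,q] (with p < q) to q − p. For instance
  ∂[4,8] = [8] − [4].
The resulting 10×30 matrix has rank 9, and its Smith normal form has invariant factors (1,1,1,1,1,1,1,1,1).

Boundary ∂_2: C_2 → C_1 sends each 2-simplex [p,q,r] to [q,r] − [p,r] + [p,q]. For instance
  ∂[2,3,7] = [3,7] − [2,7] + [2,3],
  ∂[0,4,9] = [4,9] − [0,9] + [0,4].
As a 30×20 matrix over Z this has rank 20, with invariant factors (1,1,1,1,1,1,1,1,1,1,1,1,1,1,1,1,1,1,1,2).

From H_k ≅ ker(∂_k) / im(∂_{k+1}) we obtain:

  H_0: rank C_0 − rank ∂_1 = 10 − 9 = 1, and the invariant factors of ∂_1 are all 1, so H_0 = Z.
  H_1: rank ker ∂_1 − rank ∂_2 = (30 − 9) − 20 = 1, and ∂_2 has invariant factor 2 > 1, so H_1 = Z ⊕ Z/2Z.
  H_2: rank ker ∂_2 − rank ∂_3 = (20 − 20) − 0 = 0, and there is no ∂_3, so H_2 = 0.

H_0 = Z,  H_1 = Z ⊕ Z/2Z,  H_2 = 0.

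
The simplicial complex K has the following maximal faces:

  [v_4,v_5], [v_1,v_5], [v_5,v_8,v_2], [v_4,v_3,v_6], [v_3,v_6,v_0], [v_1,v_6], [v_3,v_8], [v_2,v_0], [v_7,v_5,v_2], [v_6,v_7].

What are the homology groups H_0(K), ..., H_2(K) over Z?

K has 9 vertices, 16 edges, 4 triangles.
rank ∂_0 = 0, rank ∂_1 = 8 ⇒ b_0 = 9 − 0 − 8 = 1; all invariant factors of ∂_1 are 1 so no torsion. So H_0 = Z.
rank ∂_1 = 8, rank ∂_2 = 4 ⇒ b_1 = 16 − 8 − 4 = 4; all invariant factors of ∂_2 are 1 so no torsion. So H_1 = Z^4.
rank ∂_2 = 4, rank ∂_3 = 0 ⇒ b_2 = 4 − 4 − 0 = 0. So H_2 = 0.

H_0 = Z,  H_1 = Z^4,  H_2 = 0.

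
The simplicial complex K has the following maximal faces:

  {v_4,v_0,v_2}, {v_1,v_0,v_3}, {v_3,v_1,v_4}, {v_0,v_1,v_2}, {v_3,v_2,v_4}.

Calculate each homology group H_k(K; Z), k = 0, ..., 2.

K has 5 vertices, 10 edges, 5 triangles.
rank ∂_0 = 0, rank ∂_1 = 4 ⇒ b_0 = 5 − 0 − 4 = 1; all invariant factors of ∂_1 are 1 so no torsion. So H_0 ≅ Z.
rank ∂_1 = 4, rank ∂_2 = 5 ⇒ b_1 = 10 − 4 − 5 = 1; all invariant factors of ∂_2 are 1 so no torsion. So H_1 ≅ Z.
rank ∂_2 = 5, rank ∂_3 = 0 ⇒ b_2 = 5 − 5 − 0 = 0. So H_2 ≅ 0.

H_0 = Z,  H_1 = Z,  H_2 = 0.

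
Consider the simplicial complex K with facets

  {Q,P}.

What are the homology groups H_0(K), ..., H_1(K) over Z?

H_0 ≅ Z,  H_1 = 0.

K has 2 vertices, 1 edge.
rank ∂_0 = 0, rank ∂_1 = 1 ⇒ b_0 = 2 − 0 − 1 = 1; all invariant factors of ∂_1 are 1 so no torsion. So H_0 ≅ Z.
rank ∂_1 = 1, rank ∂_2 = 0 ⇒ b_1 = 1 − 1 − 0 = 0. So H_1 ≅ 0.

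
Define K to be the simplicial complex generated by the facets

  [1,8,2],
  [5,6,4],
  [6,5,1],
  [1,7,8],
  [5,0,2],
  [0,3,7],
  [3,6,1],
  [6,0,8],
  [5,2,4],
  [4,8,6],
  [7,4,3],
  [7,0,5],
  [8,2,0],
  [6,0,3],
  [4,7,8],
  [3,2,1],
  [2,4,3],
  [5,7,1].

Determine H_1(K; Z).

H_1 = Z^2.

Order the vertices as 0 < 1 < 2 < 3 < 4 < 5 < 6 < 7 < 8. Listing each simplex with vertices in this order, K has dimension 2 with simplices:

  0-simplices (9): [0], [1], [2], [3], [4], [5], [6], [7], [8]
  1-simplices (27): (27 of them)
  2-simplices (18): [0,2,5], [0,2,8], [0,3,6], [0,3,7], [0,5,7], [0,6,8], [1,2,3], [1,2,8], [1,3,6], [1,5,6], [1,5,7], [1,7,8], [2,3,4], [2,4,5], [3,4,7], [4,5,6], [4,6,8], [4,7,8]

so the chain groups are C_0 ≅ Z^9, C_1 ≅ Z^27, C_2 ≅ Z^18.

The boundary map ∂_1: C_1 → C_0 maps an edge to its endpoints' difference, ∂[p,q] = q − p. For instance
  ∂[0,2] = [2] − [0].
This gives a 9×27 integer matrix of rank 8; reducing to Smith normal form yields diagonal entries (1,1,1,1,1,1,1,1).

Boundary ∂_2: C_2 → C_1 sends each 2-simplex [p,q,r] to [q,r] − [p,r] + [p,q]. For instance
  ∂[4,5,6] = [5,6] − [4,6] + [4,5],
  ∂[3,4,7] = [4,7] − [3,7] + [3,4].
As a 27×18 matrix over Z this has rank 17, with invariant factors (1,1,1,1,1,1,1,1,1,1,1,1,1,1,1,1,1).

Now H_k = ker ∂_k / im ∂_{k+1}, so:

  H_1: rank ker ∂_1 − rank ∂_2 = (27 − 8) − 17 = 2, and the invariant factors of ∂_2 are all 1, so H_1 = Z^2.

(K is a triangulation of the torus T^2.)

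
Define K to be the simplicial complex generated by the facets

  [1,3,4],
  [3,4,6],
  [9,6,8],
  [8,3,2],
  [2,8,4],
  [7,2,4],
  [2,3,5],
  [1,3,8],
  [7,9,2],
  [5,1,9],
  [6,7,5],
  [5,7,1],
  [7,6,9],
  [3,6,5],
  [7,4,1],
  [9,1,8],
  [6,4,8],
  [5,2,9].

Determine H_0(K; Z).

Fix the vertex order 1 < 2 < 3 < 4 < 5 < 6 < 7 < 8 < 9 and write every simplex with vertices in increasing order. Then dim K = 2 and the simplices of K are:

  0-simplices (9): [1], [2], [3], [4], [5], [6], [7], [8], [9]
  1-simplices (27): (27 of them)
  2-simplices (18): [1,3,4], [1,3,8], [1,4,7], [1,5,7], [1,5,9], [1,8,9], [2,3,5], [2,3,8], [2,4,7], [2,4,8], [2,5,9], [2,7,9], [3,4,6], [3,5,6], [4,6,8], [5,6,7], [6,7,9], [6,8,9]

Hence C_0 ≅ Z^9, C_1 ≅ Z^27, C_2 ≅ Z^18.

Boundary ∂_1: C_1 → C_0 sends each edge [p,q] (with p < q) to q − p.
The 9×27 boundary matrix has rank 8 and Smith normal form diag(1,1,1,1,1,1,1,1).

∂_2: C_2 → C_1 maps a triangle to the signed sum of its edges. For instance
  ∂[5,6,7] = [6,7] − [5,7] + [5,6],
  ∂[2,7,9] = [7,9] − [2,9] + [2,7].
As a 27×18 matrix over Z this has rank 18, with invariant factors (1,1,1,1,1,1,1,1,1,1,1,1,1,1,1,1,1,2).

Computing H_k = (kernel of ∂_k) / (image of ∂_{k+1}):

  H_0: rank C_0 − rank ∂_1 = 9 − 8 = 1, and the invariant factors of ∂_1 are all 1, so H_0 ≅ Z.

H_0 = Z.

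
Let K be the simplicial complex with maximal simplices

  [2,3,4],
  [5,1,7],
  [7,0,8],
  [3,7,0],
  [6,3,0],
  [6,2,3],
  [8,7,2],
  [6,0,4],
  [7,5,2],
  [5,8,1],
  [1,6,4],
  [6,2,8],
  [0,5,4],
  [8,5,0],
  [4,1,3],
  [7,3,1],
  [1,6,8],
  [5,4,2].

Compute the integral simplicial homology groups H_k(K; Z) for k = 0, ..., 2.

Take the total order 0 < 1 < 2 < 3 < 4 < 5 < 6 < 7 < 8 on the vertex set. Then K (dimension 2) consists of the simplices:

  0-simplices (9): [0], [1], [2], [3], [4], [5], [6], [7], [8]
  1-simplices (27): (27 of them)
  2-simplices (18): [0,3,6], [0,3,7], [0,4,5], [0,4,6], [0,5,8], [0,7,8], [1,3,4], [1,3,7], [1,4,6], [1,5,7], [1,5,8], [1,6,8], [2,3,4], [2,3,6], [2,4,5], [2,5,7], [2,6,8], [2,7,8]

so the chain groups are C_0 ≅ Z^9, C_1 ≅ Z^27, C_2 ≅ Z^18.

Boundary ∂_1: C_1 → C_0 is given by ∂[p,q] = [q] − [p]. For instance
  ∂[3,4] = [4] − [3].
As a 9×27 matrix over Z this has rank 8, with invariant factors (1,1,1,1,1,1,1,1).

∂_2: C_2 → C_1 acts by ∂[p,q,r] = [q,r] − [p,r] + [p,q]. For instance
  ∂[2,6,8] = [6,8] − [2,8] + [2,6],
  ∂[2,4,5] = [4,5] − [2,5] + [2,4].
This gives a 27×18 integer matrix of rank 18; reducing to Smith normal form yields diagonal entries (1,1,1,1,1,1,1,1,1,1,1,1,1,1,1,1,1,2).

Now H_k = ker ∂_k / im ∂_{k+1}, so:

  H_0: rank C_0 − rank ∂_1 = 9 − 8 = 1, and the invariant factors of ∂_1 are all 1, so H_0 = Z.
  H_1: rank ker ∂_1 − rank ∂_2 = (27 − 8) − 18 = 1, and ∂_2 has invariant factor 2 > 1, so H_1 = Z ⊕ Z/2.
  H_2: rank ker ∂_2 − rank ∂_3 = (18 − 18) − 0 = 0, and there is no ∂_3, so H_2 = 0.

As a check, the Euler characteristic is 9 − 27 + 18 = 0, which agrees with 1 − 1 + 0 = 0.
(K is a triangulation of the Klein bottle.)

H_0 = Z,  H_1 = Z ⊕ Z/2,  H_2 = 0.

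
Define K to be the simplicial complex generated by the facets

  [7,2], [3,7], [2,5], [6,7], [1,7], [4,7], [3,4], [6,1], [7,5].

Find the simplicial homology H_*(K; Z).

H_0 ≅ Z,  H_1 ≅ Z^3.

Fix the vertex order 1 < 2 < 3 < 4 < 5 < 6 < 7 and write every simplex with vertices in increasing order. Then dim K = 1 and the simplices of K are:

  0-simplices (7): [1], [2], [3], [4], [5], [6], [7]
  1-simplices (9): [1,6], [1,7], [2,5], [2,7], [3,4], [3,7], [4,7], [5,7], [6,7]

so the chain groups are C_0 ≅ Z^7, C_1 ≅ Z^9.

The boundary map ∂_1: C_1 → C_0 is given by ∂[p,q] = [q] − [p].
This gives a 7×9 integer matrix of rank 6; reducing to Smith normal form yields diagonal entries (1,1,1,1,1,1).

Reading off H_k = ker ∂_k / im ∂_{k+1}:

  H_0: rank C_0 − rank ∂_1 = 7 − 6 = 1, and the invariant factors of ∂_1 are all 1, so H_0 ≅ Z.
  H_1: rank ker ∂_1 − rank ∂_2 = (9 − 6) − 0 = 3, and there is no ∂_2, so H_1 ≅ Z^3.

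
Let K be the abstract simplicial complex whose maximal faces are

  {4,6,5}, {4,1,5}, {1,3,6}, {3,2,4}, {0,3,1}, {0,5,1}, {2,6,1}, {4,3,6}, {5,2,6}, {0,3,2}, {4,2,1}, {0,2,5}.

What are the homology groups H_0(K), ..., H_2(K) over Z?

Take the total order 0 < 1 < 2 < 3 < 4 < 5 < 6 on the vertex set. Then K (dimension 2) consists of the simplices:

  0-simplices (7): [0], [1], [2], [3], [4], [5], [6]
  1-simplices (18): [0,1], [0,2], [0,3], [0,5], [1,2], [1,3], [1,4], [1,5], [1,6], [2,3], [2,4], [2,5], [2,6], [3,4], [3,6], [4,5], [4,6], [5,6]
  2-simplices (12): [0,1,3], [0,1,5], [0,2,3], [0,2,5], [1,2,4], [1,2,6], [1,3,6], [1,4,5], [2,3,4], [2,5,6], [3,4,6], [4,5,6]

Hence C_0 ≅ Z^7, C_1 ≅ Z^18, C_2 ≅ Z^12.

Boundary ∂_1: C_1 → C_0 maps an edge to its endpoints' difference, ∂[p,q] = q − p. For instance
  ∂[1,2] = [2] − [1].
As a 7×18 matrix over Z this has rank 6, with invariant factors (1,1,1,1,1,1).

Boundary ∂_2: C_2 → C_1 maps a triangle to the signed sum of its edges. For instance
  ∂[0,1,5] = [1,5] − [0,5] + [0,1],
  ∂[0,1,3] = [1,3] − [0,3] + [0,1].
The 18×12 boundary matrix has rank 12 and Smith normal form diag(1,1,1,1,1,1,1,1,1,1,1,2).

Now H_k = ker ∂_k / im ∂_{k+1}, so:

  H_0: rank C_0 − rank ∂_1 = 7 − 6 = 1, and the invariant factors of ∂_1 are all 1, so H_0 ≅ Z.
  H_1: rank ker ∂_1 − rank ∂_2 = (18 − 6) − 12 = 0, and ∂_2 has invariant factor 2 > 1, so H_1 ≅ Z_2.
  H_2: rank ker ∂_2 − rank ∂_3 = (12 − 12) − 0 = 0, and there is no ∂_3, so H_2 ≅ 0.

H_0 ≅ Z,  H_1 ≅ Z_2,  H_2 = 0.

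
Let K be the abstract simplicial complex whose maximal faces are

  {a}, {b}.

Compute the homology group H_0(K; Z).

We work with the vertex ordering a < b. The simplices of K, each written with vertices in increasing order, are:

  0-simplices (2): a, b

giving chain groups C_0 ≅ Z^2.

Now H_k = ker ∂_k / im ∂_{k+1}, so:

  H_0: rank C_0 − rank ∂_1 = 2 − 0 = 2, and there is no ∂_1, so H_0 ≅ Z^2.

H_0 = Z^2.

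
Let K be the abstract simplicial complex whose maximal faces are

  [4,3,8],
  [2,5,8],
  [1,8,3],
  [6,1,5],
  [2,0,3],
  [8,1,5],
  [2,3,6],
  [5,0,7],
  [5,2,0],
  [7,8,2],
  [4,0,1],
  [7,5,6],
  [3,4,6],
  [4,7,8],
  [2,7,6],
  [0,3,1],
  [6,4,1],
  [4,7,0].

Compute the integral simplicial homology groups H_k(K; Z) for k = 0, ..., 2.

H_0 = Z,  H_1 = Z × Z/2,  H_2 = 0.

Take the total order 0 < 1 < 2 < 3 < 4 < 5 < 6 < 7 < 8 on the vertex set. Then K (dimension 2) consists of the simplices:

  0-simplices (9): [0], [1], [2], [3], [4], [5], [6], [7], [8]
  1-simplices (27): (27 of them)
  2-simplices (18): [0,1,3], [0,1,4], [0,2,3], [0,2,5], [0,4,7], [0,5,7], [1,3,8], [1,4,6], [1,5,6], [1,5,8], [2,3,6], [2,5,8], [2,6,7], [2,7,8], [3,4,6], [3,4,8], [4,7,8], [5,6,7]

Hence C_0 ≅ Z^9, C_1 ≅ Z^27, C_2 ≅ Z^18.

Boundary ∂_1: C_1 → C_0 maps an edge to its endpoints' difference, ∂[p,q] = q − p.
As a 9×27 matrix over Z this has rank 8, with invariant factors (1,1,1,1,1,1,1,1).

Boundary ∂_2: C_2 → C_1 acts by ∂[p,q,r] = [q,r] − [p,r] + [p,q]. For instance
  ∂[1,3,8] = [3,8] − [1,8] + [1,3],
  ∂[0,2,5] = [2,5] − [0,5] + [0,2].
This gives a 27×18 integer matrix of rank 18; reducing to Smith normal form yields diagonal entries (1,1,1,1,1,1,1,1,1,1,1,1,1,1,1,1,1,2).

Reading off H_k = ker ∂_k / im ∂_{k+1}:

  H_0: rank C_0 − rank ∂_1 = 9 − 8 = 1, and the invariant factors of ∂_1 are all 1, so H_0 ≅ Z.
  H_1: rank ker ∂_1 − rank ∂_2 = (27 − 8) − 18 = 1, and ∂_2 has invariant factor 2 > 1, so H_1 ≅ Z × Z/2.
  H_2: rank ker ∂_2 − rank ∂_3 = (18 − 18) − 0 = 0, and there is no ∂_3, so H_2 ≅ 0.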